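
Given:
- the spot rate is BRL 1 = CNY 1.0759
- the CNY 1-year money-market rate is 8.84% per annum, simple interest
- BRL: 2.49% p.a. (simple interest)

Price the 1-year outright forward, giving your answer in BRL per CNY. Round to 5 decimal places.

T = 1 year.
Growth of 1 CNY over T: 1 + 0.0884×1 = 1.088400.
Growth of 1 BRL over T: 1 + 0.0249×1 = 1.024900.
So F = 1.0759 × 1.088400 / 1.024900 = 1.142560 (CNY/BRL).
Invert for BRL per CNY: 1 / 1.142560 = 0.87523.

0.87523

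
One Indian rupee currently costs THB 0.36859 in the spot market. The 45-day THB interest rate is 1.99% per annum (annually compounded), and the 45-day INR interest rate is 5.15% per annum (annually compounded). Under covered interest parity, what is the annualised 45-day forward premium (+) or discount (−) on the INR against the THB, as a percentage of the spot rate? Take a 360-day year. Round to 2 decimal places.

T = 45/360 years.
No-arbitrage forward: 0.36859 × 1.0024661 / 1.006297 = 0.36718680 THB/INR.
Annualised premium = (F − S)/S × (1/T) = (0.36718680 − 0.36859)/0.36859 ÷ (45/360) = -3.05%.

-3.05%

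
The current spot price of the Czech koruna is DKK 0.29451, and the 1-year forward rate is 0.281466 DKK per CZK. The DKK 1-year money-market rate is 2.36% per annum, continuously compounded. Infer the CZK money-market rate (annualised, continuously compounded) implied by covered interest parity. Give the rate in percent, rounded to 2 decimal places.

6.89%

T = 1 year.
F/S = 0.281466/0.29451 = 0.9557095 = (growth of DKK) / (growth of CZK).
The DKK side grows by e^(0.0236×1) = 1.0238807.
Hence g_CZK = 1.0713305.
r = ln(1.0713305)/1 = 0.068901 → 6.89%.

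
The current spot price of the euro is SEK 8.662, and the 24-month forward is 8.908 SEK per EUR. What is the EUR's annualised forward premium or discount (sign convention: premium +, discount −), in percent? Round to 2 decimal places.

T = 2 years.
EUR trades forward at +2.83999% vs spot over the period.
Per annum: 0.0283999 / 2 = 0.014200 = 1.42%.

+1.42%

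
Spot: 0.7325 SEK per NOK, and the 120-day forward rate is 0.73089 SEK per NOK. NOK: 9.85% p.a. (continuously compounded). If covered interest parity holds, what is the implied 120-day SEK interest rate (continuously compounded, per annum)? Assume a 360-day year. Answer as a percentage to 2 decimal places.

9.19%

T = 120/360 years.
F/S = 0.73089/0.7325 = 0.9978020 = (growth of SEK) / (growth of NOK).
The NOK side grows by e^(0.0985×120/360) = 1.0333783.
So the SEK growth factor = 1.0311069.
r = ln(1.0311069)/(120/360) = 0.091899 → 9.19%.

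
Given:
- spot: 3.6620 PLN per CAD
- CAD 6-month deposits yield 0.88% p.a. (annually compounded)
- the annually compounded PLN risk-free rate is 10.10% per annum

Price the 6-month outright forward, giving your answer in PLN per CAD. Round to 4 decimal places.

3.8257

T = 6/12 years.
PLN growth factor: (1 + 0.1010)^(6/12) = 1.0492855.
CAD growth factor: (1 + 0.0088)^(6/12) = 1.0043904.
So F = 3.662 × 1.0492855 / 1.0043904 = 3.825687 (PLN/CAD).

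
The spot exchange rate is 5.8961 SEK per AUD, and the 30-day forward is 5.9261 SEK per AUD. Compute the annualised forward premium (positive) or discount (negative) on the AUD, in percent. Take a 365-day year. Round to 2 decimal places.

T = 30/365 years.
(F − S)/S = (5.9261 − 5.8961)/5.8961 = 0.0050881.
Per annum: 0.0050881 / (30/365) = 0.061905 = 6.19%.

+6.19%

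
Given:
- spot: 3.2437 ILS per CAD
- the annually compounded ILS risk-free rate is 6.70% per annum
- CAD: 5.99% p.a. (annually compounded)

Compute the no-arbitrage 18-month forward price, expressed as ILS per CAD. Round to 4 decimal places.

T = 18/12 years.
Growth of 1 ILS over T: (1 + 0.0670)^(18/12) = 1.102165.
Growth of 1 CAD over T: (1 + 0.0599)^(18/12) = 1.0911824.
So F = 3.2437 × 1.102165 / 1.0911824 = 3.276347 (ILS/CAD).

3.2763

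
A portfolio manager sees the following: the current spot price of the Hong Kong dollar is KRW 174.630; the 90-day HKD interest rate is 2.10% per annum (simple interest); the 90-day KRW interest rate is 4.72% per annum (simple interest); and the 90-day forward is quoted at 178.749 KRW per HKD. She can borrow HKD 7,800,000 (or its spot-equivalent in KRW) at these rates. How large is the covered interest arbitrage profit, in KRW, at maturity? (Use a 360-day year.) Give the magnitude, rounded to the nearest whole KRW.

KRW 23,375,026

T = 90/360 years.
Keep in HKD, deliver into the forward: 7,800,000·1.005250·178.749 = KRW 1,401,561,971.55.
Swap to KRW now, deposit: 7,800,000·174.630·1.011800 = KRW 1,378,186,945.20.
The quoted forward overvalues HKD, so borrow KRW, buy HKD at spot, deposit the HKD at 2.10%, and sell the proceeds forward at 178.749.
The gap between the two covered legs is KRW 23,375,026.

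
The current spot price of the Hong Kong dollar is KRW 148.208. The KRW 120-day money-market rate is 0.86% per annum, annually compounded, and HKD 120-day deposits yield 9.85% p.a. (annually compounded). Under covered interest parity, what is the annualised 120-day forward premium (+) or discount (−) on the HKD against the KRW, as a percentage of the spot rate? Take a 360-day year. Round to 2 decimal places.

T = 120/360 years.
F = S · g_KRW/g_HKD = 148.208 × 1.0028585/1.0318107 = 144.049342.
(F − S)/S ÷ T = (144.049342 − 148.208)/148.208/(120/360) = -0.084179 → -8.42%.

-8.42%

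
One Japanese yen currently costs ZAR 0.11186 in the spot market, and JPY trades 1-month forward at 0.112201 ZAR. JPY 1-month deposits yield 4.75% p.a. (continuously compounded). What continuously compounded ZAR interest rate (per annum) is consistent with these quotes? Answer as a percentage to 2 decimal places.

T = 1/12 years.
By CIP, F/S equals the ZAR-to-JPY growth ratio: 0.112201/0.11186 = 1.0030485.
JPY growth factor: e^(0.0475×1/12) = 1.0039662.
That pins the ZAR growth at 1.0070268.
r = ln(1.0070268)/(1/12) = 0.084027 → 8.40%.

8.40%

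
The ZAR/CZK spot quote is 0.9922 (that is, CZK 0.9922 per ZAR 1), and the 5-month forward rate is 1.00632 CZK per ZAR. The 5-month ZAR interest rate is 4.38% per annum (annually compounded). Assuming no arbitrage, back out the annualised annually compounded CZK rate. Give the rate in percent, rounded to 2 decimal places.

7.98%

T = 5/12 years.
CIP gives F = S · g_CZK/g_ZAR, so g_CZK/g_ZAR = 1.00632/0.9922 = 1.0142310.
The ZAR side grows by (1 + 0.0438)^(5/12) = 1.0180221.
That pins the CZK growth at 1.0325096.
r = 1.0325096^(12/5) − 1 = 0.079806 → 7.98%.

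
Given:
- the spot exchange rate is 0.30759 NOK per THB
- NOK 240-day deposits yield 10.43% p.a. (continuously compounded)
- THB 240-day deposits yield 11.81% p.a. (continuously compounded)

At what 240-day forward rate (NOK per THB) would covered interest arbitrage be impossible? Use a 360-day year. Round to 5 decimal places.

0.30477

T = 240/360 years.
NOK growth factor: e^(0.1043×240/360) = 1.0720078.
THB growth factor: e^(0.1181×240/360) = 1.0819158.
CIP: F = S · (grow NOK)/(grow THB) = 0.30759 × 1.0720078/1.0819158 = 0.3047731 NOK per THB.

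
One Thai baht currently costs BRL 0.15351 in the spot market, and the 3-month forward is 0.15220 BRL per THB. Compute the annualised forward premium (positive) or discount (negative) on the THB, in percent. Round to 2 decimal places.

-3.41%

T = 3/12 years.
(F − S)/S = (0.15220 − 0.15351)/0.15351 = -0.0085336.
Per annum: -0.0085336 / (3/12) = -0.034134 = -3.41%.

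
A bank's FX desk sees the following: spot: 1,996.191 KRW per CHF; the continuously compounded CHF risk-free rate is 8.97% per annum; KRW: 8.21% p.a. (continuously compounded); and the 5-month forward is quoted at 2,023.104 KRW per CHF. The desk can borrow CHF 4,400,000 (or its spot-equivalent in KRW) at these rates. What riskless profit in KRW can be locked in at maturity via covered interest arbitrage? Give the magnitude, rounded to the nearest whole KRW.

T = 5/12 years.
Invest the CHF and cover forward: 4,400,000 × 1.038082228693 × 2023.104 = KRW 9,240,652,560.47.
Convert at spot and invest in KRW: 4,400,000 × 1996.191 × 1.034800167641 = KRW 9,088,898,638.35.
The quoted forward overvalues CHF, so borrow KRW, buy CHF at spot, deposit the CHF at 8.97%, and sell the proceeds forward at 2,023.104.
Arbitrage profit = |9,240,652,560.47 − 9,088,898,638.35| = KRW 151,753,922.

KRW 151,753,922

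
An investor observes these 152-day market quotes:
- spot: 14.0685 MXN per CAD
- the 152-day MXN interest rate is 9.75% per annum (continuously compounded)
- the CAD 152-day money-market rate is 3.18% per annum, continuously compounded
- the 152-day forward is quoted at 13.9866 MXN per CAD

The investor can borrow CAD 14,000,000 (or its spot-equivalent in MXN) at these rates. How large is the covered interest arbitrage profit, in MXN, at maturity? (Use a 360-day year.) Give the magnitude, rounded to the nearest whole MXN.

T = 152/360 years.
Invest the CAD and cover forward: 14,000,000 × 1.01351720913 × 13.9866 = MXN 198,459,237.16.
Convert at spot and invest in MXN: 14,000,000 × 14.0685 × 1.04202576203 = MXN 205,236,352.06.
The quoted forward undervalues CAD, so borrow CAD, convert to MXN at spot, deposit the MXN at 9.75%, and buy CAD forward at 13.9866 to cover the loan.
Profit = 205,236,352.06 − 198,459,237.16 = MXN 6,777,115.

MXN 6,777,115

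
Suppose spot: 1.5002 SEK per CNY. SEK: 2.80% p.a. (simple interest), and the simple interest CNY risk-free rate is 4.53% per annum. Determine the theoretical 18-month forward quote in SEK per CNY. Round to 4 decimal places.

T = 18/12 years.
SEK growth factor: 1 + 0.0280×18/12 = 1.042000.
Growth of 1 CNY over T: 1 + 0.0453×18/12 = 1.067950.
So F = 1.5002 × 1.042000 / 1.067950 = 1.463747 (SEK/CNY).

1.4637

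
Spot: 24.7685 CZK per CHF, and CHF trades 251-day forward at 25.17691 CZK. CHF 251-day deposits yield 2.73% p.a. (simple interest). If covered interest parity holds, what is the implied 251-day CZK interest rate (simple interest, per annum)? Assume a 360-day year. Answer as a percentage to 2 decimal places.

T = 251/360 years.
By CIP, F/S equals the CZK-to-CHF growth ratio: 25.17691/24.7685 = 1.0164891.
CHF growth factor: 1 + 0.0273×251/360 = 1.0190342.
So the CZK growth factor = 1.0358372.
(1.0358372 − 1)/T = 0.051400, i.e. 5.14%.

5.14%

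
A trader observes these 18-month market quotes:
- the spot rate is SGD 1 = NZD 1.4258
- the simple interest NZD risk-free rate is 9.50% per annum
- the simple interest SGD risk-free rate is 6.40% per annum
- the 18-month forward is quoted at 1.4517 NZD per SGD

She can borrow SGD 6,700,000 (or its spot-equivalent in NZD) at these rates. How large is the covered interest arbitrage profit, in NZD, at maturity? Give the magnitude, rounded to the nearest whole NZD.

T = 18/12 years.
Keep in SGD, deliver into the forward: 6,700,000·1.096000·1.4517 = NZD 10,660,123.44.
Swap to NZD now, deposit: 6,700,000·1.4258·1.142500 = NZD 10,914,142.55.
The quoted forward undervalues SGD, so borrow SGD, convert to NZD at spot, deposit the NZD at 9.50%, and buy SGD forward at 1.4517 to cover the loan.
The gap between the two covered legs is NZD 254,019.

NZD 254,019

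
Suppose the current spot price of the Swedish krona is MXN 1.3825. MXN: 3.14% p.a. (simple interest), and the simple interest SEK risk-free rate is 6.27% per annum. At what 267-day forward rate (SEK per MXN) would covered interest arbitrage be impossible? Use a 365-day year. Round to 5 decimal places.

0.73952

T = 267/365 years.
MXN growth factor: 1 + 0.0314×267/365 = 1.0229693.
Growth of 1 SEK over T: 1 + 0.0627×267/365 = 1.0458655.
So F = 1.3825 × 1.0229693 / 1.0458655 = 1.352234 (MXN/SEK).
Invert for SEK per MXN: 1 / 1.352234 = 0.73952.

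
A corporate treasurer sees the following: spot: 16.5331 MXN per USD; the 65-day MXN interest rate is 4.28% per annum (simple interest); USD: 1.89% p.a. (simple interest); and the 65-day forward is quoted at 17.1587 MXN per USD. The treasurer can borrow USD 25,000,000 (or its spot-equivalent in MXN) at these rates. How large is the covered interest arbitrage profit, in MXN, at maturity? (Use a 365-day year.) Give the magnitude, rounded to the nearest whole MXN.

MXN 13,933,451

T = 65/365 years.
Invest the USD and cover forward: 25,000,000 × 1.00336575342 × 17.1587 = MXN 430,411,298.83.
Convert at spot and invest in MXN: 25,000,000 × 16.5331 × 1.00762191781 = MXN 416,477,848.23.
The quoted forward overvalues USD, so borrow MXN, buy USD at spot, deposit the USD at 1.89%, and sell the proceeds forward at 17.1587.
Arbitrage profit = |430,411,298.83 − 416,477,848.23| = MXN 13,933,451.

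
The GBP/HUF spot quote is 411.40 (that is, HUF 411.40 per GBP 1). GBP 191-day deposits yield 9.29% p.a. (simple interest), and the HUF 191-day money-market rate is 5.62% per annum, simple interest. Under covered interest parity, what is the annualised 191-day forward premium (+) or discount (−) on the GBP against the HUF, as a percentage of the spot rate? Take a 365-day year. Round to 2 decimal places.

T = 191/365 years.
No-arbitrage forward: 411.4 × 1.0294088 / 1.0486134 = 403.86550 HUF/GBP.
(F − S)/S ÷ T = (403.86550 − 411.4)/411.4/(191/365) = -0.034999 → -3.50%.

-3.50%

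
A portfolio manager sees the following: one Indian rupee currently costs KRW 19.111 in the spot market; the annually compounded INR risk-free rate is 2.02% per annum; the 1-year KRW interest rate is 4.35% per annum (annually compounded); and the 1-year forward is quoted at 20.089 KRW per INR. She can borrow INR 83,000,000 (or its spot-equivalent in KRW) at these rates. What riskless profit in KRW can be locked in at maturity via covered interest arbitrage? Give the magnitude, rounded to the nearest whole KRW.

T = 1 year.
Route A — deposit INR, sell forward: 83,000,000 × 1.020200 × 20.089 = KRW 1,701,068,217.40.
Route B — convert at spot, deposit KRW: 83,000,000 × 19.111 × 1.043500 = KRW 1,655,213,265.50.
The quoted forward overvalues INR, so borrow KRW, buy INR at spot, deposit the INR at 2.02%, and sell the proceeds forward at 20.089.
Arbitrage profit = |1,701,068,217.40 − 1,655,213,265.50| = KRW 45,854,952.

KRW 45,854,952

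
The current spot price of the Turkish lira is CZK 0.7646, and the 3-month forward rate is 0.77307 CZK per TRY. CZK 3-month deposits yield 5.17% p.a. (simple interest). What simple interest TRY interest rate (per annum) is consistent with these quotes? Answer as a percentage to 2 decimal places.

T = 3/12 years.
F/S = 0.77307/0.7646 = 1.0110777 = (growth of CZK) / (growth of TRY).
CZK growth factor: 1 + 0.0517×3/12 = 1.012925.
Hence g_TRY = 1.0018271.
r = (1.0018271 − 1)/(3/12) = 0.007308 → 0.73%.

0.73%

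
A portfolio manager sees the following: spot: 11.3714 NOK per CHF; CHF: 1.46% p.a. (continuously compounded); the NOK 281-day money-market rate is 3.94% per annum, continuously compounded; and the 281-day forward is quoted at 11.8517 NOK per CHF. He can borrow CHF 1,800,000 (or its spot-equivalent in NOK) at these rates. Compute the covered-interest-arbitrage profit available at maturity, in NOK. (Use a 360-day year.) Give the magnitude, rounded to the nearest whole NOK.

T = 281/360 years.
Invest the CHF and cover forward: 1,800,000 × 1.0114612942 × 11.8517 = NOK 21,577,564.48.
Convert at spot and invest in NOK: 1,800,000 × 11.3714 × 1.0312316751 = NOK 21,107,786.17.
The quoted forward overvalues CHF, so borrow NOK, buy CHF at spot, deposit the CHF at 1.46%, and sell the proceeds forward at 11.8517.
Profit = 21,577,564.48 − 21,107,786.17 = NOK 469,778.

NOK 469,778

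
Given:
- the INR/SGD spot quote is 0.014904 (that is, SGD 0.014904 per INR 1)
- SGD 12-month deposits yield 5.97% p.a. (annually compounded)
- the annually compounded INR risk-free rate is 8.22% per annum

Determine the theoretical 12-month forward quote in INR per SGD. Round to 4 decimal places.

68.5207

T = 1 year.
SGD accumulates by (1 + 0.0597)^1 = 1.059700.
Growth of 1 INR over T: (1 + 0.0822)^1 = 1.082200.
CIP: F = S · (grow SGD)/(grow INR) = 0.014904 × 1.059700/1.082200 = 0.014594131 SGD per INR.
Quoted the other way: 1/0.014594131 = 68.5207 INR per SGD.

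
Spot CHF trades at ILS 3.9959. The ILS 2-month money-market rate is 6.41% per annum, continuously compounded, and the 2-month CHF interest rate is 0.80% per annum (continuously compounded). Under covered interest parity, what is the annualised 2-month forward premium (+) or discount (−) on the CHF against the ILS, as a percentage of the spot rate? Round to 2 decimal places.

+5.64%

T = 2/12 years.
F = S · g_ILS/g_CHF = 3.9959 × 1.0107406/1.0013342 = 4.0334370.
Annualised premium = (F − S)/S × (1/T) = (4.0334370 − 3.9959)/3.9959 ÷ (2/12) = 5.64%.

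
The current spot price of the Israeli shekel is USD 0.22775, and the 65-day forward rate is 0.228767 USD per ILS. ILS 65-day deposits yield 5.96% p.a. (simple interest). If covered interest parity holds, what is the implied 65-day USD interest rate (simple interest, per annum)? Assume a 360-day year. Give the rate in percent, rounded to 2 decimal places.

T = 65/360 years.
F/S = 0.228767/0.22775 = 1.0044654 = (growth of USD) / (growth of ILS).
ILS growth factor: 1 + 0.0596×65/360 = 1.0107611.
That pins the USD growth at 1.0152746.
(1.0152746 − 1)/T = 0.084598, i.e. 8.46%.

8.46%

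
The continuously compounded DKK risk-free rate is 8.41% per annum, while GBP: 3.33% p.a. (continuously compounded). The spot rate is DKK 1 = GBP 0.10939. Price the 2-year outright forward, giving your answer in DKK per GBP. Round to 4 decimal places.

10.1192

T = 2 years.
Growth of 1 GBP over T: e^(0.0333×2) = 1.06886785.
DKK accumulates by e^(0.0841×2) = 1.18317322.
Forward (GBP per DKK) = 0.10939 × 1.06886785 / 1.18317322 = 0.098821924.
Invert for DKK per GBP: 1 / 0.098821924 = 10.1192.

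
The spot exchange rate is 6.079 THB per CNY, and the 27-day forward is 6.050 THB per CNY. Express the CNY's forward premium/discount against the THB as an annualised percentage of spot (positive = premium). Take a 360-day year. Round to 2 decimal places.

T = 27/360 years.
CNY trades forward at -0.47705% vs spot over the period.
×(1/T) gives -6.36% p.a.

-6.36%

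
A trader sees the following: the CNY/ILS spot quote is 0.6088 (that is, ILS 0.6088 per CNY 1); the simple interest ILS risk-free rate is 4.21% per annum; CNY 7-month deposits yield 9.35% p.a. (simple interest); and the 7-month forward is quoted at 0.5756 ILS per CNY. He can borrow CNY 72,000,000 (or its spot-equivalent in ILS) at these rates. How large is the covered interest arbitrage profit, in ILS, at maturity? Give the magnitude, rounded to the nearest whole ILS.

ILS 1,206,499

T = 7/12 years.
Invest the CNY and cover forward: 72,000,000 × 1.0545416667 × 0.5756 = ILS 43,703,581.20.
Convert at spot and invest in ILS: 72,000,000 × 0.6088 × 1.0245583333 = ILS 44,910,080.16.
The quoted forward undervalues CNY, so borrow CNY, convert to ILS at spot, deposit the ILS at 4.21%, and buy CNY forward at 0.5756 to cover the loan.
Arbitrage profit = |43,703,581.20 − 44,910,080.16| = ILS 1,206,499.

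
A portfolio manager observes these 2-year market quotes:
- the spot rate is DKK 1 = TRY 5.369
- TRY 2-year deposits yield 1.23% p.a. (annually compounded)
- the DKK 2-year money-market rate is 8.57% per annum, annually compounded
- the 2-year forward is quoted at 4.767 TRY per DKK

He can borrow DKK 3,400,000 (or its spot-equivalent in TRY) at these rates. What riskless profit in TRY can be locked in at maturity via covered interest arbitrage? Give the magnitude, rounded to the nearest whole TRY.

T = 2 years.
Keep in DKK, deliver into the forward: 3,400,000·1.17874449·4.767 = TRY 19,104,854.95.
Swap to TRY now, deposit: 3,400,000·5.369·1.02475129 = TRY 18,706,424.90.
The quoted forward overvalues DKK, so borrow TRY, buy DKK at spot, deposit the DKK at 8.57%, and sell the proceeds forward at 4.767.
Profit = 19,104,854.95 − 18,706,424.90 = TRY 398,430.

TRY 398,430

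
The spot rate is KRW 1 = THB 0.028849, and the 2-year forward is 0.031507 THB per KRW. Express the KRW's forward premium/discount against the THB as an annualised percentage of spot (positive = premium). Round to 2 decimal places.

+4.61%

T = 2 years.
Period premium: (0.031507 − 0.028849)/0.028849 = 0.0921349.
Annualise by dividing by T: 0.0921349 / 2 = 0.046067 → 4.61%.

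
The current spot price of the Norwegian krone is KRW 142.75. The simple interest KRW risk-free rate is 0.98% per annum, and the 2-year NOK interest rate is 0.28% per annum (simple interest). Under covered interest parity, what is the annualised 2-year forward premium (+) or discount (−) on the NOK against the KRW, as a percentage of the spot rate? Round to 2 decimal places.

T = 2 years.
CIP forward (KRW per NOK) = 142.75 × 1.019600/1.005600 = 144.73737.
Annualised premium = (F − S)/S × (1/T) = (144.73737 − 142.75)/142.75 ÷ 2 = 0.70%.

+0.70%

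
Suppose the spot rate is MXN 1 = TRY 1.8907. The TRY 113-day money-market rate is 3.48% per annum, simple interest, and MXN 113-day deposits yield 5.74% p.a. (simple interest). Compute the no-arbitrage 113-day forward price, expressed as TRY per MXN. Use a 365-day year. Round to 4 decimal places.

1.8777

T = 113/365 years.
TRY accumulates by 1 + 0.0348×113/365 = 1.0107737.
MXN growth factor: 1 + 0.0574×113/365 = 1.0177704.
So F = 1.8907 × 1.0107737 / 1.0177704 = 1.877702 (TRY/MXN).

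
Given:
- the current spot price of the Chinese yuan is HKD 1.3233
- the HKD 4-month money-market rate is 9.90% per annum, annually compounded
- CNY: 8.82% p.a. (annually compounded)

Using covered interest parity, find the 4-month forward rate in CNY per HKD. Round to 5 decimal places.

0.75320

T = 4/12 years.
HKD growth factor: (1 + 0.0990)^(4/12) = 1.0319672.
Growth of 1 CNY over T: (1 + 0.0882)^(4/12) = 1.0285757.
CIP: F = S · (grow HKD)/(grow CNY) = 1.3233 × 1.0319672/1.0285757 = 1.327663 HKD per CNY.
Quoted the other way: 1/1.327663 = 0.75320 CNY per HKD.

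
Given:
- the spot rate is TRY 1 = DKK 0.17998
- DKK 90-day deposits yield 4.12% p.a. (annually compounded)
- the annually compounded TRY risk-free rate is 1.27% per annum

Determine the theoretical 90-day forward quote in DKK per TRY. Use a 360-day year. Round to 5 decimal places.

0.18123

T = 90/360 years.
Growth of 1 DKK over T: (1 + 0.0412)^(90/360) = 1.0101446.
TRY growth factor: (1 + 0.0127)^(90/360) = 1.003160.
CIP: F = S · (grow DKK)/(grow TRY) = 0.17998 × 1.0101446/1.003160 = 0.1812331 DKK per TRY.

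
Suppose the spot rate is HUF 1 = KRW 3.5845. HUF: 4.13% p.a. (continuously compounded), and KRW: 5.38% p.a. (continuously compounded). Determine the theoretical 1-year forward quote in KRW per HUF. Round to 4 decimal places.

T = 1 year.
KRW growth factor: e^(0.0538×1) = 1.0552735.
HUF accumulates by e^(0.0413×1) = 1.0421647.
So F = 3.5845 × 1.0552735 / 1.0421647 = 3.629587 (KRW/HUF).

3.6296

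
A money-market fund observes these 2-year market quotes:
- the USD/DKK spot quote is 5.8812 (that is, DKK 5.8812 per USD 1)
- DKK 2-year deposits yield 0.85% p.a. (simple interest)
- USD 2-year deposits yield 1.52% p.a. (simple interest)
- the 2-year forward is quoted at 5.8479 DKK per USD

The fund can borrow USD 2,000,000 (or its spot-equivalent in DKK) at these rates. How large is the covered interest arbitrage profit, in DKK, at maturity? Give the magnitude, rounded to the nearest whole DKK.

T = 2 years.
Invest the USD and cover forward: 2,000,000 × 1.030400 × 5.8479 = DKK 12,051,352.32.
Convert at spot and invest in DKK: 2,000,000 × 5.8812 × 1.017000 = DKK 11,962,360.80.
The quoted forward overvalues USD, so borrow DKK, buy USD at spot, deposit the USD at 1.52%, and sell the proceeds forward at 5.8479.
Arbitrage profit = |12,051,352.32 − 11,962,360.80| = DKK 88,992.

DKK 88,992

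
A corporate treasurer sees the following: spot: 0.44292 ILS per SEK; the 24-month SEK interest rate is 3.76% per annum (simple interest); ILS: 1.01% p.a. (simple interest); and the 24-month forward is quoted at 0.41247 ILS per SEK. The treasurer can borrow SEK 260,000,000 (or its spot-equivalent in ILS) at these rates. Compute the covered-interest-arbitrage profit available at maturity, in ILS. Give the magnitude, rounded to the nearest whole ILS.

T = 2 years.
Keep in SEK, deliver into the forward: 260,000,000·1.075200·0.41247 = ILS 115,306,813.44.
Swap to ILS now, deposit: 260,000,000·0.44292·1.020200 = ILS 117,485,415.84.
The quoted forward undervalues SEK, so borrow SEK, convert to ILS at spot, deposit the ILS at 1.01%, and buy SEK forward at 0.41247 to cover the loan.
The gap between the two covered legs is ILS 2,178,602.

ILS 2,178,602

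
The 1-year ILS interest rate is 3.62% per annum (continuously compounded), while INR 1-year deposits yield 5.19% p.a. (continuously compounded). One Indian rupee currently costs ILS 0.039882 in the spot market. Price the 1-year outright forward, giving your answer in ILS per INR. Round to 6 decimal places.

0.039261

T = 1 year.
ILS growth factor: e^(0.0362×1) = 1.0368632.
INR accumulates by e^(0.0519×1) = 1.0532704.
CIP: F = S · (grow ILS)/(grow INR) = 0.039882 × 1.0368632/1.0532704 = 0.03926074 ILS per INR.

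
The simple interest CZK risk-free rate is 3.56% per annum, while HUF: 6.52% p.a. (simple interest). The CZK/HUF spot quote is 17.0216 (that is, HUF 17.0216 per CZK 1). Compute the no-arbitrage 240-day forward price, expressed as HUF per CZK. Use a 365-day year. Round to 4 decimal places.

T = 240/365 years.
Growth of 1 HUF over T: 1 + 0.0652×240/365 = 1.04287123.
Growth of 1 CZK over T: 1 + 0.0356×240/365 = 1.02340822.
CIP: F = S · (grow HUF)/(grow CZK) = 17.0216 × 1.04287123/1.02340822 = 17.345314 HUF per CZK.

17.3453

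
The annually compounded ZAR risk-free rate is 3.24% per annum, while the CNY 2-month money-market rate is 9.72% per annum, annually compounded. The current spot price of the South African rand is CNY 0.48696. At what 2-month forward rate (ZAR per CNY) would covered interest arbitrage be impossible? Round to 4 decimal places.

2.0328

T = 2/12 years.
CNY growth factor: (1 + 0.0972)^(2/12) = 1.0155804.
Growth of 1 ZAR over T: (1 + 0.0324)^(2/12) = 1.0053285.
So F = 0.48696 × 1.0155804 / 1.0053285 = 0.4919258 (CNY/ZAR).
Invert for ZAR per CNY: 1 / 0.4919258 = 2.0328.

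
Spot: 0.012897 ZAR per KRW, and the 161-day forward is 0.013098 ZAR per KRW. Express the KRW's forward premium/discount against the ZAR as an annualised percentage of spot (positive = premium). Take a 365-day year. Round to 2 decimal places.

+3.53%

T = 161/365 years.
KRW trades forward at +1.55850% vs spot over the period.
Annualise by dividing by T: 0.0155850 / (161/365) = 0.035332 → 3.53%.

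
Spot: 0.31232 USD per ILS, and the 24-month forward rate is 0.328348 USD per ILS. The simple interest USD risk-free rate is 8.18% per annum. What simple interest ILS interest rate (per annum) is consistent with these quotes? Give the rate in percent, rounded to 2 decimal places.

5.34%

T = 2 years.
CIP gives F = S · g_USD/g_ILS, so g_USD/g_ILS = 0.328348/0.31232 = 1.0513192.
The USD side grows by 1 + 0.0818×2 = 1.163600.
Hence g_ILS = 1.1067999.
(1.1067999 − 1)/T = 0.053400, i.e. 5.34%.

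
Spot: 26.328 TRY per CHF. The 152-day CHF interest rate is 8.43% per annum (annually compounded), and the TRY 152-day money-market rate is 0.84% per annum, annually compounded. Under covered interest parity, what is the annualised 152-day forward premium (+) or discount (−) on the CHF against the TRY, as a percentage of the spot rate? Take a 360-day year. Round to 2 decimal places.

-7.15%

T = 152/360 years.
CIP forward (TRY per CHF) = 26.328 × 1.0035381/1.034763 = 25.533529.
(F − S)/S ÷ T = (25.533529 − 26.328)/26.328/(152/360) = -0.071469 → -7.15%.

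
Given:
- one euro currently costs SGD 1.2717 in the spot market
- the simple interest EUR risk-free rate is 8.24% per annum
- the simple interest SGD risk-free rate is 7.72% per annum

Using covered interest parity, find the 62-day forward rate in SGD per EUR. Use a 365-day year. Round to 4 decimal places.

T = 62/365 years.
Growth of 1 SGD over T: 1 + 0.0772×62/365 = 1.0131134.
EUR growth factor: 1 + 0.0824×62/365 = 1.0139967.
Forward (SGD per EUR) = 1.2717 × 1.0131134 / 1.0139967 = 1.270592.

1.2706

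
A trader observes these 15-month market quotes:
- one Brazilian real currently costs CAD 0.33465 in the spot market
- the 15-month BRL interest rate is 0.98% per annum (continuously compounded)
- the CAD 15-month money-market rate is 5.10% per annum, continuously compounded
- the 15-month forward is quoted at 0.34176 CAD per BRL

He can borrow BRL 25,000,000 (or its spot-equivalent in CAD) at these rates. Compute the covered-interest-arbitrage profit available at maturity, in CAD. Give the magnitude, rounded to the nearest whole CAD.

T = 15/12 years.
Invest the BRL and cover forward: 25,000,000 × 1.012325339 × 0.34176 = CAD 8,649,307.70.
Convert at spot and invest in CAD: 25,000,000 × 0.33465 × 1.065825909 = CAD 8,916,966.01.
The quoted forward undervalues BRL, so borrow BRL, convert to CAD at spot, deposit the CAD at 5.10%, and buy BRL forward at 0.34176 to cover the loan.
Arbitrage profit = |8,649,307.70 − 8,916,966.01| = CAD 267,658.

CAD 267,658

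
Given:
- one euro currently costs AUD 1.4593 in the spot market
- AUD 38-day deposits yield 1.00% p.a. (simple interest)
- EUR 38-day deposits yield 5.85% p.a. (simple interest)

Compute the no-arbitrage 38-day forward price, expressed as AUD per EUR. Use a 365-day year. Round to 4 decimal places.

1.4520

T = 38/365 years.
AUD growth factor: 1 + 0.0100×38/365 = 1.0010411.
EUR accumulates by 1 + 0.0585×38/365 = 1.0060904.
So F = 1.4593 × 1.0010411 / 1.0060904 = 1.451976 (AUD/EUR).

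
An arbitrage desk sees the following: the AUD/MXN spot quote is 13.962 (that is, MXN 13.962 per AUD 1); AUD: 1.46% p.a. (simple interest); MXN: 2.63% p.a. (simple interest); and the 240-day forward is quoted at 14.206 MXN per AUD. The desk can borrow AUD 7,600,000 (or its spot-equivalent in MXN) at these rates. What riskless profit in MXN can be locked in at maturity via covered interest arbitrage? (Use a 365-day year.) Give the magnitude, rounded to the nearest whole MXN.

MXN 1,055,873

T = 240/365 years.
Route A — deposit AUD, sell forward: 7,600,000 × 1.009600 × 14.206 = MXN 109,002,069.76.
Route B — convert at spot, deposit MXN: 7,600,000 × 13.962 × 1.01729315068 = MXN 107,946,196.97.
The quoted forward overvalues AUD, so borrow MXN, buy AUD at spot, deposit the AUD at 1.46%, and sell the proceeds forward at 14.206.
Profit = 109,002,069.76 − 107,946,196.97 = MXN 1,055,873.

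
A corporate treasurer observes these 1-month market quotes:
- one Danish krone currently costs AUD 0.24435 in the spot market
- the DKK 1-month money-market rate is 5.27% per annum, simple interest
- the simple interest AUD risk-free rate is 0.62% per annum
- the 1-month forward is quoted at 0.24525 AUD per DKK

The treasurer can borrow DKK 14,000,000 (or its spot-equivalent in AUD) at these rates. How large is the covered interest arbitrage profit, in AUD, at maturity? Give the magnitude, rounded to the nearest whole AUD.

AUD 25,911

T = 1/12 years.
Keep in DKK, deliver into the forward: 14,000,000·1.004391667·0.24525 = AUD 3,448,578.79.
Swap to AUD now, deposit: 14,000,000·0.24435·1.000516667 = AUD 3,422,667.47.
The quoted forward overvalues DKK, so borrow AUD, buy DKK at spot, deposit the DKK at 5.27%, and sell the proceeds forward at 0.24525.
Profit = 3,448,578.79 − 3,422,667.47 = AUD 25,911.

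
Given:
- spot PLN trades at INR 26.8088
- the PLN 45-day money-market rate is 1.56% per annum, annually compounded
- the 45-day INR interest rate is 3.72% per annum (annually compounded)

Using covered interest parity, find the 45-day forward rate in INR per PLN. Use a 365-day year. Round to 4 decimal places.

T = 45/365 years.
INR growth factor: (1 + 0.0372)^(45/365) = 1.00451321.
PLN accumulates by (1 + 0.0156)^(45/365) = 1.00191026.
Forward (INR per PLN) = 26.8088 × 1.00451321 / 1.00191026 = 26.878449.

26.8784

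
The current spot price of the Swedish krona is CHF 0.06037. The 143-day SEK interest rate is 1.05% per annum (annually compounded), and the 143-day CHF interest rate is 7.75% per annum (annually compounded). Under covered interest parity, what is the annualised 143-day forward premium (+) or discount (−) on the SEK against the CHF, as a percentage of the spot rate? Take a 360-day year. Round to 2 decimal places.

T = 143/360 years.
F = S · g_CHF/g_SEK = 0.06037 × 1.030094/1.0041577 = 0.06192929.
(F − S)/S ÷ T = (0.06192929 − 0.06037)/0.06037/(143/360) = 0.065024 → 6.50%.

+6.50%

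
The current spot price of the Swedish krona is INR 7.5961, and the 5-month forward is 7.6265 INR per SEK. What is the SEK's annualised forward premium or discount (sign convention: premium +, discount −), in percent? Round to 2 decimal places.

+0.96%

T = 5/12 years.
(F − S)/S = (7.6265 − 7.5961)/7.5961 = 0.0040021.
Annualise by dividing by T: 0.0040021 / (5/12) = 0.009605 → 0.96%.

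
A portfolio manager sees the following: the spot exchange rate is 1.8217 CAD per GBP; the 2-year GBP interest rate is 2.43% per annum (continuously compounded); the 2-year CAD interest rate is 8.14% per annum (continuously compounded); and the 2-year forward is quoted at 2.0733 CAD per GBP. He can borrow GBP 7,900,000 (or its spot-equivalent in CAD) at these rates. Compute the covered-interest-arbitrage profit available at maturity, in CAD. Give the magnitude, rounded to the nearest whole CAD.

T = 2 years.
Keep in GBP, deliver into the forward: 7,900,000·1.0498003466·2.0733 = CAD 17,194,753.36.
Swap to CAD now, deposit: 7,900,000·1.8217·1.1768013059 = CAD 16,935,853.62.
The quoted forward overvalues GBP, so borrow CAD, buy GBP at spot, deposit the GBP at 2.43%, and sell the proceeds forward at 2.0733.
Profit = 17,194,753.36 − 16,935,853.62 = CAD 258,900.

CAD 258,900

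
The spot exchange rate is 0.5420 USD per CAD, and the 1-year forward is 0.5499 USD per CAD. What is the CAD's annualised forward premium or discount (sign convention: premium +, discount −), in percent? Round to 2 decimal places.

T = 1 year.
Period premium: (0.5499 − 0.542)/0.542 = 0.0145756.
Per annum: 0.0145756 / 1 = 0.014576 = 1.46%.

+1.46%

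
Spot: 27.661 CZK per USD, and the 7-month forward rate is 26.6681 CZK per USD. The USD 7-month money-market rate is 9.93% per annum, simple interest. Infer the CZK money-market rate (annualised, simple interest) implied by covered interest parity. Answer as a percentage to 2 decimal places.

3.42%

T = 7/12 years.
CIP gives F = S · g_CZK/g_USD, so g_CZK/g_USD = 26.6681/27.661 = 0.9641047.
USD growth factor: 1 + 0.0993×7/12 = 1.057925.
That pins the CZK growth at 1.0199505.
r = (1.0199505 − 1)/(7/12) = 0.034201 → 3.42%.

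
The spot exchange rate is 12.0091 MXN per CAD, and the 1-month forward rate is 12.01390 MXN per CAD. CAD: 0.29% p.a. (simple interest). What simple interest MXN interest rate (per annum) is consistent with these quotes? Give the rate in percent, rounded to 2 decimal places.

0.77%

T = 1/12 years.
CIP gives F = S · g_MXN/g_CAD, so g_MXN/g_CAD = 12.0139/12.0091 = 1.0003997.
CAD growth factor: 1 + 0.0029×1/12 = 1.0002417.
That pins the MXN growth at 1.0006415.
(1.0006415 − 1)/T = 0.007698, i.e. 0.77%.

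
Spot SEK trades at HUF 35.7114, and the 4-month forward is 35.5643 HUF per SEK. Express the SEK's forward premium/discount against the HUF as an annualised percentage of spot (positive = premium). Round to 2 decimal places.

-1.24%

T = 4/12 years.
(F − S)/S = (35.5643 − 35.7114)/35.7114 = -0.0041191.
Per annum: -0.0041191 / (4/12) = -0.012357 = -1.24%.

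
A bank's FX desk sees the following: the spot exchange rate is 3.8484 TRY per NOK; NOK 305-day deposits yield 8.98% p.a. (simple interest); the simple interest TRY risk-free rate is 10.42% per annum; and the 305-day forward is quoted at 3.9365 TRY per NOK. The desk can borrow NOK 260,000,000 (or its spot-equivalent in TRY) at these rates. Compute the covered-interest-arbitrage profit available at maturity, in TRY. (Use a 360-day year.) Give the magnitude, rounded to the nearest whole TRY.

TRY 12,441,576

T = 305/360 years.
Keep in NOK, deliver into the forward: 260,000,000·1.076080555556·3.9365 = TRY 1,101,357,687.81.
Swap to TRY now, deposit: 260,000,000·3.8484·1.088280555556 = TRY 1,088,916,111.40.
The quoted forward overvalues NOK, so borrow TRY, buy NOK at spot, deposit the NOK at 8.98%, and sell the proceeds forward at 3.9365.
The gap between the two covered legs is TRY 12,441,576.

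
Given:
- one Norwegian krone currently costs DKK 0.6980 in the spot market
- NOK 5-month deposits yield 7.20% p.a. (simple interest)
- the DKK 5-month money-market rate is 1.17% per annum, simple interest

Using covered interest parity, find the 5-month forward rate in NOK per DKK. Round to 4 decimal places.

1.4685

T = 5/12 years.
DKK growth factor: 1 + 0.0117×5/12 = 1.004875.
NOK growth factor: 1 + 0.0720×5/12 = 1.030000.
Forward (DKK per NOK) = 0.698 × 1.004875 / 1.030000 = 0.6809735.
Invert for NOK per DKK: 1 / 0.6809735 = 1.4685.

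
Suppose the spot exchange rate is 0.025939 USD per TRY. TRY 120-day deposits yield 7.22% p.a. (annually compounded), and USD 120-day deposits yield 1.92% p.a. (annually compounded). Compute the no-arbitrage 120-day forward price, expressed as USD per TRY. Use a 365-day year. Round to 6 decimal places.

0.025510

T = 120/365 years.
USD accumulates by (1 + 0.0192)^(120/365) = 1.0062721.
Growth of 1 TRY over T: (1 + 0.0722)^(120/365) = 1.0231839.
So F = 0.025939 × 1.0062721 / 1.0231839 = 0.02551026 (USD/TRY).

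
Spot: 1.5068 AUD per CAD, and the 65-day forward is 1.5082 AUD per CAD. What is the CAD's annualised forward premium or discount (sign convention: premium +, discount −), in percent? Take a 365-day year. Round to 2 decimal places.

T = 65/365 years.
CAD trades forward at +0.09291% vs spot over the period.
×(1/T) gives 0.52% p.a.

+0.52%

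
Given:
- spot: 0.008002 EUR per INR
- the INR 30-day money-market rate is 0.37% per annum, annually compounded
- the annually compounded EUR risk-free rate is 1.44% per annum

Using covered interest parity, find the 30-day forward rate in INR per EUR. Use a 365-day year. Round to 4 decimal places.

T = 30/365 years.
Growth of 1 EUR over T: (1 + 0.0144)^(30/365) = 1.001175812.
Growth of 1 INR over T: (1 + 0.0037)^(30/365) = 1.000303594.
So F = 0.008002 × 1.001175812 / 1.000303594 = 0.00800897737 (EUR/INR).
Invert for INR per EUR: 1 / 0.00800897737 = 124.8599.

124.8599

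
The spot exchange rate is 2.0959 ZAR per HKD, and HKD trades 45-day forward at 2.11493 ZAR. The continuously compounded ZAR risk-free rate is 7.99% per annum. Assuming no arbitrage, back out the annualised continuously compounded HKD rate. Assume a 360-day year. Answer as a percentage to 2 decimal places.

0.76%

T = 45/360 years.
By CIP, F/S equals the ZAR-to-HKD growth ratio: 2.11493/2.0959 = 1.0090796.
The ZAR side grows by e^(0.0799×45/360) = 1.0100375.
Hence g_HKD = 1.0009493.
Take logs: ln 1.0009493 / (45/360) = 0.007591, so 0.76%.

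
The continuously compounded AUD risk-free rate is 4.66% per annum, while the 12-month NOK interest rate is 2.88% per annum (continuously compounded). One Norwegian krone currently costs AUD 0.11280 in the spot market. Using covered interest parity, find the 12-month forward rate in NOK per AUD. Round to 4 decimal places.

8.7088

T = 1 year.
Growth of 1 AUD over T: e^(0.0466×1) = 1.0477028.
NOK accumulates by e^(0.0288×1) = 1.0292187.
Forward (AUD per NOK) = 0.1128 × 1.0477028 / 1.0292187 = 0.1148258.
Invert for NOK per AUD: 1 / 0.1148258 = 8.7088.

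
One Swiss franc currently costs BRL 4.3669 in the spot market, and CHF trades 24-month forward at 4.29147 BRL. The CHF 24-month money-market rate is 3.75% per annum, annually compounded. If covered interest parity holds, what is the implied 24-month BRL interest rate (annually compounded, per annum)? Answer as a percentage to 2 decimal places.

2.85%

T = 2 years.
By CIP, F/S equals the BRL-to-CHF growth ratio: 4.29147/4.3669 = 0.9827269.
CHF growth factor: (1 + 0.0375)^2 = 1.0764063.
So the BRL growth factor = 1.0578134.
r = 1.0578134^(1/2) − 1 = 0.028501 → 2.85%.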